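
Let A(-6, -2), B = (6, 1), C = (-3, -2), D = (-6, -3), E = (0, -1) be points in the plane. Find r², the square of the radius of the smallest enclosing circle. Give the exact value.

40

A smallest enclosing disk is always determined by at most three of the input points on its boundary.
The farthest pair is B–D with squared distance 160. The circle on this segment as diameter has centre (0, -1) and r² = 160/4 = 40.
Check A: distance² to centre = 37 ≤ 40, so it lies inside.
All remaining points lie in this disk, and no smaller disk contains both endpoints, so this is the minimum enclosing circle.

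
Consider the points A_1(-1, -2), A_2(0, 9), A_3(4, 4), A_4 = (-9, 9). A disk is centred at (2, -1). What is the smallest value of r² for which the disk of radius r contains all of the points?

221

The required radius is the distance from (2, -1) to the farthest point.
Squared distances: 10, 104, 29, 221.
Maximum is 221, attained at A_4.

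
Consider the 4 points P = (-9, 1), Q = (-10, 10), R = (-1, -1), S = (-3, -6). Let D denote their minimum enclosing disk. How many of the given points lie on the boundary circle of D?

2

By Welzl's lemma the MEC is supported by two points (diametrically opposite) or three points (on a circumcircle).
The farthest pair is Q–S with squared distance 305. The circle on this segment as diameter has centre (-6.5, 2) and r² = 305/4 = 76.25.
Check P: distance² to centre = 7.25 ≤ 76.25, so it lies inside.
All remaining points lie in this disk, and no smaller disk contains both endpoints, so this is the minimum enclosing circle.
The points at distance exactly r from the centre are Q, S — 2 points.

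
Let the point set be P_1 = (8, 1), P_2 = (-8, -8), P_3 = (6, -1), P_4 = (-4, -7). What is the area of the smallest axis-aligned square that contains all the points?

The bounding box has width 16 and height 9.
An axis-aligned square enclosing the set must have side ≥ max(width, height).
So the minimum side is max(16, 9) = 16.
Area = 16² = 256.

256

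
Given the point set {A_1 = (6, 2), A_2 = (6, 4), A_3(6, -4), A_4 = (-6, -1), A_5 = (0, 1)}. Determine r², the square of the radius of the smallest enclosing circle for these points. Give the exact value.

The minimum enclosing circle of a finite set is fixed by two of the points (as a diameter) or three (as a circumcircle).
The minimum enclosing circle is determined by three boundary points: A_2, A_3, A_4.
Their circumcentre is (0.625, 0) with r² = 44.890625.
The farthest remaining point A_1 is at distance² 32.890625 ≤ 44.890625.

44.890625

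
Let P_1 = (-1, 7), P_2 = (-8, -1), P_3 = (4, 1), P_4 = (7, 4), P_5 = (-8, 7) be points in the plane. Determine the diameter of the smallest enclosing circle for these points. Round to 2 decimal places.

16.12

By Welzl's lemma the MEC is supported by two points (diametrically opposite) or three points (on a circumcircle).
The minimum enclosing circle is determined by three boundary points: P_2, P_4, P_5.
Their circumcentre is (-1, 3) with r² = 65.
The farthest remaining point P_3 is at distance² 29 ≤ 65.
Diameter = 2r = 2√65 ≈ 16.12.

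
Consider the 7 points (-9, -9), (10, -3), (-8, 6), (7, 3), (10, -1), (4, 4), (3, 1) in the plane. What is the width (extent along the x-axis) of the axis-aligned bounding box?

19

max x = 10, min x = -9, so width = 19.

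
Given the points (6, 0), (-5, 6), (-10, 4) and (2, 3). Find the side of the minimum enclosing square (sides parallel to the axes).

16

The bounding box has width 16 and height 6.
An axis-aligned square enclosing the set must have side ≥ max(width, height).
So the minimum side is max(16, 6) = 16.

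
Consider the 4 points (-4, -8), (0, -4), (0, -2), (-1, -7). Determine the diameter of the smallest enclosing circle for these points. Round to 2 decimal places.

The minimum enclosing circle of a finite set is fixed by two of the points (as a diameter) or three (as a circumcircle).
The farthest pair is (-4, -8)–(0, -2) with squared distance 52. The circle on this segment as diameter has centre (-2, -5) and r² = 52/4 = 13.
Check (0, -4): distance² to centre = 5 ≤ 13, so it lies inside.
All remaining points lie in this disk, and no smaller disk contains both endpoints, so this is the minimum enclosing circle.
Diameter = 2r = 2√13 ≈ 7.21.

7.21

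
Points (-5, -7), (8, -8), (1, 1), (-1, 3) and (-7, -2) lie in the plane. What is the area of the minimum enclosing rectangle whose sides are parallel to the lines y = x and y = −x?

In coordinates u = x + y, v = x − y the rectangle is axis-aligned; the map (x,y)→(u,v) scales areas by 2.
u-values: -12, 0, 2, 2, -9; range = 2 − (-12) = 14.
v-values: 2, 16, 0, -4, -5; range = 16 − (-5) = 21.
Area = (14 × 21) / 2 = 147.

147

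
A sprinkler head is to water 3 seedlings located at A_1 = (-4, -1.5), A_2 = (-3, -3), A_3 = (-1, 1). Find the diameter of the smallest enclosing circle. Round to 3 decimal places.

Side lengths²: A_1A_2² = 3.25, A_1A_3² = 15.25, A_2A_3² = 20.
Since A_2A_3² = 20 ≥ 15.25 + 3.25 = 18.5, the angle opposite A_2A_3 is not acute, so the smallest enclosing circle has A_2A_3 as diameter.
Centre = midpoint of A_2A_3 = (-2, -1), r² = 20/4 = 5.
Diameter = 2r = 2√5 ≈ 4.472.

4.472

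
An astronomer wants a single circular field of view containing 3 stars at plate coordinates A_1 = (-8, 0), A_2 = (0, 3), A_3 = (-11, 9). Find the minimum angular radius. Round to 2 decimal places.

Side lengths²: A_1A_2² = 73, A_1A_3² = 90, A_2A_3² = 157.
Since A_2A_3² = 157 < 90 + 73 = 163, the triangle is acute, so the smallest enclosing circle is the circumcircle.
Circumcentre = (-101/18, 313/54), r² = 57305/1458.
r = √(57305/1458) ≈ 6.27.

6.27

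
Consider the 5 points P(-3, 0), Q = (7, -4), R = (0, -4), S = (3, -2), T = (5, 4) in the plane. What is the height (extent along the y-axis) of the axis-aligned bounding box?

max y = 4, min y = -4, so height = 8.

8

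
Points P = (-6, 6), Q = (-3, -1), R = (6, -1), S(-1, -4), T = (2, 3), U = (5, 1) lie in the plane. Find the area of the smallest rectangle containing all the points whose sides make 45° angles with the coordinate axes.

104.5

In coordinates u = x + y, v = x − y the rectangle is axis-aligned; the map (x,y)→(u,v) scales areas by 2.
u-values: 0, -4, 5, -5, 5, 6; range = 6 − (-5) = 11.
v-values: -12, -2, 7, 3, -1, 4; range = 7 − (-12) = 19.
Area = (11 × 19) / 2 = 104.5.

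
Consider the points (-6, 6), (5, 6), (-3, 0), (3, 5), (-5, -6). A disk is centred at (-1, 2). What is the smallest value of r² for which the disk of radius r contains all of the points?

80

The required radius is the distance from (-1, 2) to the farthest point.
Squared distances: 41, 52, 8, 25, 80.
Maximum is 80, attained at (-5, -6).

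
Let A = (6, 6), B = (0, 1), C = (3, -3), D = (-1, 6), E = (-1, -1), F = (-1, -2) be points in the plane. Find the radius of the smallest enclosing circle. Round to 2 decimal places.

By Welzl's lemma the MEC is supported by two points (diametrically opposite) or three points (on a circumcircle).
The farthest pair is A–F with squared distance 113. The circle on this segment as diameter has centre (2.5, 2) and r² = 113/4 = 28.25.
Check B: distance² to centre = 7.25 ≤ 28.25, so it lies inside.
All remaining points lie in this disk, and no smaller disk contains both endpoints, so this is the minimum enclosing circle.
r = √(28.25) ≈ 5.32.

5.32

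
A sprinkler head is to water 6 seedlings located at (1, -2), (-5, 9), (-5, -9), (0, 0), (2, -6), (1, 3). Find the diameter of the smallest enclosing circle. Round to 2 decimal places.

18.01

By Welzl's lemma the MEC is supported by two points (diametrically opposite) or three points (on a circumcircle).
The minimum enclosing circle is determined by three boundary points: (-5, 9), (-5, -9), (2, -6).
Their circumcentre is (-33/7, 0) with r² = 3973/49.
The farthest remaining point (1, 3) is at distance² 2041/49 ≤ 3973/49.
Diameter = 2r = 2√(3973/49) ≈ 18.01.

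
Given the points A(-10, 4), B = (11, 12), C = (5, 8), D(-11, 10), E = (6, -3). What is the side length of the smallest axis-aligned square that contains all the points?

The bounding box has width 22 and height 15.
An axis-aligned square enclosing the set must have side ≥ max(width, height).
So the minimum side is max(22, 15) = 22.

22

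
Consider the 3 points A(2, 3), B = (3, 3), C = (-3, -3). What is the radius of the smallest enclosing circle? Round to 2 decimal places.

4.24

Side lengths²: AB² = 1, AC² = 61, BC² = 72.
Since BC² = 72 ≥ 61 + 1 = 62, the angle opposite BC is not acute, so the smallest enclosing circle has BC as diameter.
Centre = midpoint of BC = (0, 0), r² = 72/4 = 18.
r = √18 ≈ 4.24.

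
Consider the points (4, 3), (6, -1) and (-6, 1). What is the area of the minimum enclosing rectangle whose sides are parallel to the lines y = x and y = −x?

84

In coordinates u = x + y, v = x − y the rectangle is axis-aligned; the map (x,y)→(u,v) scales areas by 2.
u-values: 7, 5, -5; range = 7 − (-5) = 12.
v-values: 1, 7, -7; range = 7 − (-7) = 14.
Area = (12 × 14) / 2 = 84.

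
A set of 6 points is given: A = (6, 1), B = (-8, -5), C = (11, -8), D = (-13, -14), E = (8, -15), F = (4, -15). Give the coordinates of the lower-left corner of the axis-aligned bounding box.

x-range [-13, 11], y-range [-15, 1].
The lower-left corner is (-13, -15).

(-13, -15)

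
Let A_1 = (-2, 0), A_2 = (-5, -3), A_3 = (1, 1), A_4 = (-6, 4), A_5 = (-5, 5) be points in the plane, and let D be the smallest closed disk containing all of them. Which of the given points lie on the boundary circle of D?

A_2, A_3, A_5

The minimum enclosing circle of a finite set is fixed by two of the points (as a diameter) or three (as a circumcircle).
The minimum enclosing circle is determined by three boundary points: A_2, A_3, A_5.
Their circumcentre is (-10/3, 1) with r² = 169/9.
The farthest remaining point A_4 is at distance² 145/9 ≤ 169/9.
The points at distance exactly r from the centre are A_2, A_3, A_5 — 3 points.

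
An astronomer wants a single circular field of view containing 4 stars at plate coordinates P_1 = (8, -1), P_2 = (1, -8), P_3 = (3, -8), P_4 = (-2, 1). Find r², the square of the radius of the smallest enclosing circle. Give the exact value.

32.5

The minimum enclosing circle of a finite set is fixed by two of the points (as a diameter) or three (as a circumcircle).
The minimum enclosing circle is determined by three boundary points: P_1, P_2, P_4.
Their circumcentre is (2.5, -2.5) with r² = 32.5.
The farthest remaining point P_3 is at distance² 30.5 ≤ 32.5.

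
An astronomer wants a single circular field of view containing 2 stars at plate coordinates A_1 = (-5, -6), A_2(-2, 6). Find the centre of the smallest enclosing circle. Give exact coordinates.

The smallest circle enclosing two points has them as diameter endpoints.
Centre = midpoint = (-3.5, 0); r² = |A_1A_2|²/4 = 153/4 = 38.25.
Centre = (-3.5, 0).

(-3.5, 0)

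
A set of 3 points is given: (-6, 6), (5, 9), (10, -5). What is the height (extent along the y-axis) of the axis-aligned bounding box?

max y = 9, min y = -5, so height = 14.

14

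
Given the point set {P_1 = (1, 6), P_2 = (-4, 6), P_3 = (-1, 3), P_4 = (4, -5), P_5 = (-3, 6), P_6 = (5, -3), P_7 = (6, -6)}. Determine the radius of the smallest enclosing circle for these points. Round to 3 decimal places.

The farthest pair is P_2–P_7 with squared distance 244. The circle on this segment as diameter has centre (1, 0) and r² = 244/4 = 61.
Check P_1: distance² to centre = 36 ≤ 61, so it lies inside.
All remaining points lie in this disk, and no smaller disk contains both endpoints, so this is the minimum enclosing circle.
r = √61 ≈ 7.810.

7.810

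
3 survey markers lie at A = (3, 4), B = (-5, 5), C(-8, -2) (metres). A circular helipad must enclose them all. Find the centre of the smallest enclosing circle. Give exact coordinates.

(-2.5, 1)

Side lengths²: AB² = 65, AC² = 157, BC² = 58.
Since AC² = 157 ≥ 65 + 58 = 123, the angle opposite AC is not acute, so the smallest enclosing circle has AC as diameter.
Centre = midpoint of AC = (-2.5, 1), r² = 157/4 = 39.25.
Centre = (-2.5, 1).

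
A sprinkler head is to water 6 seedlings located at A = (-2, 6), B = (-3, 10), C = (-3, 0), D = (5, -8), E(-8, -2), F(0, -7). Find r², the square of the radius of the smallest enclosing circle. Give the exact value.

97

The minimum enclosing circle of a finite set is fixed by two of the points (as a diameter) or three (as a circumcircle).
The farthest pair is B–D with squared distance 388. The circle on this segment as diameter has centre (1, 1) and r² = 388/4 = 97.
Check A: distance² to centre = 34 ≤ 97, so it lies inside.
All remaining points lie in this disk, and no smaller disk contains both endpoints, so this is the minimum enclosing circle.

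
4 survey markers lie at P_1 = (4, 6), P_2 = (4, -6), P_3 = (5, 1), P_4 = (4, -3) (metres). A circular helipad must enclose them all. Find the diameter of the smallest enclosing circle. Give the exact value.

12

The minimum enclosing circle of a finite set is fixed by two of the points (as a diameter) or three (as a circumcircle).
The farthest pair is P_1–P_2 with squared distance 144. The circle on this segment as diameter has centre (4, 0) and r² = 144/4 = 36.
Check P_3: distance² to centre = 2 ≤ 36, so it lies inside.
All remaining points lie in this disk, and no smaller disk contains both endpoints, so this is the minimum enclosing circle.
Diameter = 2r = 2√36 = 12.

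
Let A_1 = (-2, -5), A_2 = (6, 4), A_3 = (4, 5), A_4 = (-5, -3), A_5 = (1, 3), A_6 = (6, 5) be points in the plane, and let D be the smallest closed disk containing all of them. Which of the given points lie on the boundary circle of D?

A_4, A_6

By Welzl's lemma the MEC is supported by two points (diametrically opposite) or three points (on a circumcircle).
The farthest pair is A_4–A_6 with squared distance 185. The circle on this segment as diameter has centre (0.5, 1) and r² = 185/4 = 46.25.
Check A_1: distance² to centre = 42.25 ≤ 46.25, so it lies inside.
All remaining points lie in this disk, and no smaller disk contains both endpoints, so this is the minimum enclosing circle.
The points at distance exactly r from the centre are A_4, A_6 — 2 points.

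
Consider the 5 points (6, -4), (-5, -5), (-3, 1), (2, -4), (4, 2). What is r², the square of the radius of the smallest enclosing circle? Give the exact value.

19825/578

A smallest enclosing disk is always determined by at most three of the input points on its boundary.
The minimum enclosing circle is determined by three boundary points: (6, -4), (-5, -5), (4, 2).
Their circumcentre is (11/34, -87/34) with r² = 19825/578.
The farthest remaining point (-3, 1) is at distance² 13705/578 ≤ 19825/578.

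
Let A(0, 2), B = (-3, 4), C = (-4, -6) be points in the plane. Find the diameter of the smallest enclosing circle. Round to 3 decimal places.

10.050

Side lengths²: AB² = 13, AC² = 80, BC² = 101.
Since BC² = 101 ≥ 80 + 13 = 93, the angle opposite BC is not acute, so the smallest enclosing circle has BC as diameter.
Centre = midpoint of BC = (-3.5, -1), r² = 101/4 = 25.25.
Diameter = 2r = 2√(25.25) ≈ 10.050.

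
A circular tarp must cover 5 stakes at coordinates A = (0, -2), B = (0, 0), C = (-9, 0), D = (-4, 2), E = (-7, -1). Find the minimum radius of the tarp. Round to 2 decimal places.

The minimum enclosing circle of a finite set is fixed by two of the points (as a diameter) or three (as a circumcircle).
The farthest pair is A–C with squared distance 85. The circle on this segment as diameter has centre (-4.5, -1) and r² = 85/4 = 21.25.
Check B: distance² to centre = 21.25 ≤ 21.25, so it lies inside.
All remaining points lie in this disk, and no smaller disk contains both endpoints, so this is the minimum enclosing circle.
r = √(21.25) ≈ 4.61.

4.61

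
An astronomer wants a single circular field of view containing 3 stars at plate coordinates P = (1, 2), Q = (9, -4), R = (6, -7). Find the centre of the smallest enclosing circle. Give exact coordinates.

(29/7, -15/7)

Side lengths²: PQ² = 100, PR² = 106, QR² = 18.
Since PR² = 106 < 100 + 18 = 118, the triangle is acute, so the smallest enclosing circle is the circumcircle.
Circumcentre = (29/7, -15/7), r² = 1325/49.
Centre = (29/7, -15/7).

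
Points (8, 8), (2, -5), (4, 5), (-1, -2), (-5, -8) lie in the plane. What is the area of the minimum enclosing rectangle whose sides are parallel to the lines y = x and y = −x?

In coordinates u = x + y, v = x − y the rectangle is axis-aligned; the map (x,y)→(u,v) scales areas by 2.
u-values: 16, -3, 9, -3, -13; range = 16 − (-13) = 29.
v-values: 0, 7, -1, 1, 3; range = 7 − (-1) = 8.
Area = (29 × 8) / 2 = 116.

116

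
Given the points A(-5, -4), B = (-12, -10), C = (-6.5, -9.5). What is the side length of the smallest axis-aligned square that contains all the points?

7

The bounding box has width 7 and height 6.
An axis-aligned square enclosing the set must have side ≥ max(width, height).
So the minimum side is max(7, 6) = 7.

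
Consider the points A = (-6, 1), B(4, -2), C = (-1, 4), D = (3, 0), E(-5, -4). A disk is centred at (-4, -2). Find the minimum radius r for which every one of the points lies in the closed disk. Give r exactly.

8

The required radius is the distance from (-4, -2) to the farthest point.
Squared distances: 13, 64, 45, 53, 5.
Maximum is 64, attained at B.
r = √64 = 8.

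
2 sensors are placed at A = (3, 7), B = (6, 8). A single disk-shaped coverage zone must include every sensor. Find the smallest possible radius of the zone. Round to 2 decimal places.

1.58

The smallest circle enclosing two points has them as diameter endpoints.
Centre = midpoint = (4.5, 7.5); r² = |AB|²/4 = 10/4 = 2.5.
r = √(2.5) ≈ 1.58.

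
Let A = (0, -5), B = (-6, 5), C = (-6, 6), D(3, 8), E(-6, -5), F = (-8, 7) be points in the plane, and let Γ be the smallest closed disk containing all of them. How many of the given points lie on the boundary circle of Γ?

By Welzl's lemma the MEC is supported by two points (diametrically opposite) or three points (on a circumcircle).
The minimum enclosing circle is determined by three boundary points: D, E, F.
Their circumcentre is (-133/67, 123/67) with r² = 282125/4489.
The farthest remaining point A is at distance² 227453/4489 ≤ 282125/4489.
The points at distance exactly r from the centre are D, E, F — 3 points.

3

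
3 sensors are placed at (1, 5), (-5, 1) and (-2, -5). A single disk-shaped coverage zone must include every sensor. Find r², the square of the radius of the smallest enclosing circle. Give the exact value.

27.25

Call the three points A, B, C in the order given.
Side lengths²: AB² = 52, AC² = 109, BC² = 45.
Since AC² = 109 ≥ 52 + 45 = 97, the angle opposite AC is not acute, so the smallest enclosing circle has AC as diameter.
Centre = midpoint of AC = (-0.5, 0), r² = 109/4 = 27.25.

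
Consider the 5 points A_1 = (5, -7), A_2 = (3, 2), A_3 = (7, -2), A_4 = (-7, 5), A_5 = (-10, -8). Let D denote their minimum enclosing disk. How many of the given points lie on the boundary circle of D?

3

The minimum enclosing circle of a finite set is fixed by two of the points (as a diameter) or three (as a circumcircle).
The minimum enclosing circle is determined by three boundary points: A_3, A_4, A_5.
Their circumcentre is (-129/58, -171/58) with r² = 144625/1682.
The farthest remaining point A_1 is at distance² 115393/1682 ≤ 144625/1682.
The points at distance exactly r from the centre are A_3, A_4, A_5 — 3 points.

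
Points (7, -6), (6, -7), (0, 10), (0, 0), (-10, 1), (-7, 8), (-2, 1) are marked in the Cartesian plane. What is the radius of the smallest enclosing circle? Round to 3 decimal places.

By Welzl's lemma the MEC is supported by two points (diametrically opposite) or three points (on a circumcircle).
The farthest pair is (6, -7)–(-7, 8) with squared distance 394. The circle on this segment as diameter has centre (-0.5, 0.5) and r² = 394/4 = 98.5.
Check (7, -6): distance² to centre = 98.5 ≤ 98.5, so it lies inside.
All remaining points lie in this disk, and no smaller disk contains both endpoints, so this is the minimum enclosing circle.
r = √(98.5) ≈ 9.925.

9.925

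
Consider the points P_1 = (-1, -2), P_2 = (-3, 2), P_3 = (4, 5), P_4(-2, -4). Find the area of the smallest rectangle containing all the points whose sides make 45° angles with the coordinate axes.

In coordinates u = x + y, v = x − y the rectangle is axis-aligned; the map (x,y)→(u,v) scales areas by 2.
u-values: -3, -1, 9, -6; range = 9 − (-6) = 15.
v-values: 1, -5, -1, 2; range = 2 − (-5) = 7.
Area = (15 × 7) / 2 = 52.5.

52.5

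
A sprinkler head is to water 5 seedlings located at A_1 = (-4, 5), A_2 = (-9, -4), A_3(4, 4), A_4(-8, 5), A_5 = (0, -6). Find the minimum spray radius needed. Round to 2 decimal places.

A smallest enclosing disk is always determined by at most three of the input points on its boundary.
The farthest pair is A_2–A_3 with squared distance 233. The circle on this segment as diameter has centre (-2.5, 0) and r² = 233/4 = 58.25.
Check A_1: distance² to centre = 27.25 ≤ 58.25, so it lies inside.
All remaining points lie in this disk, and no smaller disk contains both endpoints, so this is the minimum enclosing circle.
r = √(58.25) ≈ 7.63.

7.63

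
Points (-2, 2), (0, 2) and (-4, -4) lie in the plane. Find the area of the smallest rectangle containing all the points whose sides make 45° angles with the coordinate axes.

In coordinates u = x + y, v = x − y the rectangle is axis-aligned; the map (x,y)→(u,v) scales areas by 2.
u-values: 0, 2, -8; range = 2 − (-8) = 10.
v-values: -4, -2, 0; range = 0 − (-4) = 4.
Area = (10 × 4) / 2 = 20.

20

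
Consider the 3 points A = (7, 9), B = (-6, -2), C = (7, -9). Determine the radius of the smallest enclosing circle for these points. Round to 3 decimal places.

9.671

Side lengths²: AB² = 290, AC² = 324, BC² = 218.
Since AC² = 324 < 290 + 218 = 508, the triangle is acute, so the smallest enclosing circle is the circumcircle.
Circumcentre = (45/13, 0), r² = 15805/169.
r = √(15805/169) ≈ 9.671.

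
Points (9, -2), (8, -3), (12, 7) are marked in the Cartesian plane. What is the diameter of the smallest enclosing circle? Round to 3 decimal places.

Call the three points A, B, C in the order given.
Side lengths²: AB² = 2, AC² = 90, BC² = 116.
Since BC² = 116 ≥ 90 + 2 = 92, the angle opposite BC is not acute, so the smallest enclosing circle has BC as diameter.
Centre = midpoint of BC = (10, 2), r² = 116/4 = 29.
Diameter = 2r = 2√29 ≈ 10.770.

10.770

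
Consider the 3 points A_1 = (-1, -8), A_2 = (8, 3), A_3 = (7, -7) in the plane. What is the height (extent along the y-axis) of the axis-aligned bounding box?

max y = 3, min y = -8, so height = 11.

11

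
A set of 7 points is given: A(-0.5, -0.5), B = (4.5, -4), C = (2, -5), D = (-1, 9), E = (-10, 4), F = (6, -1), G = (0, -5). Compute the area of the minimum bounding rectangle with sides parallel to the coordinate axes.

224

x ranges over [-10, 6], width 16.
y ranges over [-5, 9], height 14.
Area = 16 × 14 = 224.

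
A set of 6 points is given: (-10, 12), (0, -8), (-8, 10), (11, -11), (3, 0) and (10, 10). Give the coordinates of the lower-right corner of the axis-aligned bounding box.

(11, -11)

x-range [-10, 11], y-range [-11, 12].
The lower-right corner is (11, -11).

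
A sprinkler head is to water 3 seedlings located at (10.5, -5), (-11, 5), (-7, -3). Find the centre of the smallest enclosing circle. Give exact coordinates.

(-0.25, 0)

Call the three points A, B, C in the order given.
Side lengths²: AB² = 562.25, AC² = 310.25, BC² = 80.
Since AB² = 562.25 ≥ 310.25 + 80 = 390.25, the angle opposite AB is not acute, so the smallest enclosing circle has AB as diameter.
Centre = midpoint of AB = (-0.25, 0), r² = 562.25/4 = 140.5625.
Centre = (-0.25, 0).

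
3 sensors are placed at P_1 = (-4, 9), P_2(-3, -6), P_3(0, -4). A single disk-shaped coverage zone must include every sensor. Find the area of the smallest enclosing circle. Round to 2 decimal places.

177.50

Side lengths²: P_1P_2² = 226, P_1P_3² = 185, P_2P_3² = 13.
Since P_1P_2² = 226 ≥ 185 + 13 = 198, the angle opposite P_1P_2 is not acute, so the smallest enclosing circle has P_1P_2 as diameter.
Centre = midpoint of P_1P_2 = (-3.5, 1.5), r² = 226/4 = 56.5.
Area = π·r² = π·56.5 ≈ 177.50.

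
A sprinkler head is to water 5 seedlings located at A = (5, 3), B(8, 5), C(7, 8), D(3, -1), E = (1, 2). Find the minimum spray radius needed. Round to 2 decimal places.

4.92

The minimum enclosing circle of a finite set is fixed by two of the points (as a diameter) or three (as a circumcircle).
The farthest pair is C–D with squared distance 97. The circle on this segment as diameter has centre (5, 3.5) and r² = 97/4 = 24.25.
Check A: distance² to centre = 0.25 ≤ 24.25, so it lies inside.
All remaining points lie in this disk, and no smaller disk contains both endpoints, so this is the minimum enclosing circle.
r = √(24.25) ≈ 4.92.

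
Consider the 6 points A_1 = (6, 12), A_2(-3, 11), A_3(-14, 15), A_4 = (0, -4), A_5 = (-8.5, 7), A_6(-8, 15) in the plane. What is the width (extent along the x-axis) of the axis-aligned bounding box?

20

max x = 6, min x = -14, so width = 20.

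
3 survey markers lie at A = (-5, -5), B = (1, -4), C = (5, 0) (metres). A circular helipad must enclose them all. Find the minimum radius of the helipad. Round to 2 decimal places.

Side lengths²: AB² = 37, AC² = 125, BC² = 32.
Since AC² = 125 ≥ 37 + 32 = 69, the angle opposite AC is not acute, so the smallest enclosing circle has AC as diameter.
Centre = midpoint of AC = (0, -2.5), r² = 125/4 = 31.25.
r = √(31.25) ≈ 5.59.

5.59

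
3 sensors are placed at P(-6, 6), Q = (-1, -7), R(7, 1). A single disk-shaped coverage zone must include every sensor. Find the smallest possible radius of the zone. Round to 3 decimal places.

Side lengths²: PQ² = 194, PR² = 194, QR² = 128.
Since PR² = 194 < 194 + 128 = 322, the triangle is acute, so the smallest enclosing circle is the circumcircle.
Circumcentre = (-11/18, 11/18), r² = 9409/162.
r = √(9409/162) ≈ 7.621.

7.621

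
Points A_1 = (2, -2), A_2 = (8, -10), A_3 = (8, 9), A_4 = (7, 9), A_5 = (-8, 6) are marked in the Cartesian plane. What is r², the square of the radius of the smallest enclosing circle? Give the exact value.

A smallest enclosing disk is always determined by at most three of the input points on its boundary.
The minimum enclosing circle is determined by three boundary points: A_2, A_3, A_5.
Their circumcentre is (1.5, -0.5) with r² = 132.5.
The farthest remaining point A_4 is at distance² 120.5 ≤ 132.5.

132.5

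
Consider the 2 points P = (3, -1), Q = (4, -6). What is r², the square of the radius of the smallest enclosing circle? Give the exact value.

The smallest circle enclosing two points has them as diameter endpoints.
Centre = midpoint = (3.5, -3.5); r² = |PQ|²/4 = 26/4 = 6.5.

6.5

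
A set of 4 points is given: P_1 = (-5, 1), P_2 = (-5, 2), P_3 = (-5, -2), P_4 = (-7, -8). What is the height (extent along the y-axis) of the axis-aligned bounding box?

max y = 2, min y = -8, so height = 10.

10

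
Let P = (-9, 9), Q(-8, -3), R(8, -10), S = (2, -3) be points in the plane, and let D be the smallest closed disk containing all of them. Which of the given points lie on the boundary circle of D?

The farthest pair is P–R with squared distance 650. The circle on this segment as diameter has centre (-0.5, -0.5) and r² = 650/4 = 162.5.
Check Q: distance² to centre = 62.5 ≤ 162.5, so it lies inside.
All remaining points lie in this disk, and no smaller disk contains both endpoints, so this is the minimum enclosing circle.
The points at distance exactly r from the centre are P, R — 2 points.

P, R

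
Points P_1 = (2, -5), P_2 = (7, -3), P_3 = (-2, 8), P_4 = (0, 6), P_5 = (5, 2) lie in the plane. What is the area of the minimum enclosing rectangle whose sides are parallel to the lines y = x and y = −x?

100

In coordinates u = x + y, v = x − y the rectangle is axis-aligned; the map (x,y)→(u,v) scales areas by 2.
u-values: -3, 4, 6, 6, 7; range = 7 − (-3) = 10.
v-values: 7, 10, -10, -6, 3; range = 10 − (-10) = 20.
Area = (10 × 20) / 2 = 100.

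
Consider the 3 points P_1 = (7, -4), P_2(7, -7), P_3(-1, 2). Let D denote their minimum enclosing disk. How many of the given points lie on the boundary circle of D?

Side lengths²: P_1P_2² = 9, P_1P_3² = 100, P_2P_3² = 145.
Since P_2P_3² = 145 ≥ 100 + 9 = 109, the angle opposite P_2P_3 is not acute, so the smallest enclosing circle has P_2P_3 as diameter.
Centre = midpoint of P_2P_3 = (3, -2.5), r² = 145/4 = 36.25.
The points at distance exactly r from the centre are P_2, P_3 — 2 points.

2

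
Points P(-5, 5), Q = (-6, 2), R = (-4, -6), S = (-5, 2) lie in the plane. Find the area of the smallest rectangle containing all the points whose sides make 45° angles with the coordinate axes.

60

In coordinates u = x + y, v = x − y the rectangle is axis-aligned; the map (x,y)→(u,v) scales areas by 2.
u-values: 0, -4, -10, -3; range = 0 − (-10) = 10.
v-values: -10, -8, 2, -7; range = 2 − (-10) = 12.
Area = (10 × 12) / 2 = 60.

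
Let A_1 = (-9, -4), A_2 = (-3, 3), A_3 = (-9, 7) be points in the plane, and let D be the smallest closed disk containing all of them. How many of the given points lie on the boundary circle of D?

3

Side lengths²: A_1A_2² = 85, A_1A_3² = 121, A_2A_3² = 52.
Since A_1A_3² = 121 < 85 + 52 = 137, the triangle is acute, so the smallest enclosing circle is the circumcircle.
Circumcentre = (-25/3, 1.5), r² = 1105/36.
The points at distance exactly r from the centre are A_1, A_2, A_3 — 3 points.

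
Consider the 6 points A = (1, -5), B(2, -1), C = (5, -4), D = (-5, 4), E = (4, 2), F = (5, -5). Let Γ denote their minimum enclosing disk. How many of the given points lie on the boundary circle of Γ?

The farthest pair is D–F with squared distance 181. The circle on this segment as diameter has centre (0, -0.5) and r² = 181/4 = 45.25.
Check A: distance² to centre = 21.25 ≤ 45.25, so it lies inside.
All remaining points lie in this disk, and no smaller disk contains both endpoints, so this is the minimum enclosing circle.
The points at distance exactly r from the centre are D, F — 2 points.

2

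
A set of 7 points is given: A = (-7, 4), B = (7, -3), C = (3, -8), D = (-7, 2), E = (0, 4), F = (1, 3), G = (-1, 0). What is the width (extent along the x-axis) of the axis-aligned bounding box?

max x = 7, min x = -7, so width = 14.

14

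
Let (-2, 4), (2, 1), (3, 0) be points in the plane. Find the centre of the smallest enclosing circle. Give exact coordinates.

(0.5, 2)

Call the three points A, B, C in the order given.
Side lengths²: AB² = 25, AC² = 41, BC² = 2.
Since AC² = 41 ≥ 25 + 2 = 27, the angle opposite AC is not acute, so the smallest enclosing circle has AC as diameter.
Centre = midpoint of AC = (0.5, 2), r² = 41/4 = 10.25.
Centre = (0.5, 2).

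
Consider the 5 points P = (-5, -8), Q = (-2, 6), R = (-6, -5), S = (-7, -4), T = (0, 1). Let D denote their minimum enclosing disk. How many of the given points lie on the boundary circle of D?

The minimum enclosing circle of a finite set is fixed by two of the points (as a diameter) or three (as a circumcircle).
The farthest pair is P–Q with squared distance 205. The circle on this segment as diameter has centre (-3.5, -1) and r² = 205/4 = 51.25.
Check R: distance² to centre = 22.25 ≤ 51.25, so it lies inside.
All remaining points lie in this disk, and no smaller disk contains both endpoints, so this is the minimum enclosing circle.
The points at distance exactly r from the centre are P, Q — 2 points.

2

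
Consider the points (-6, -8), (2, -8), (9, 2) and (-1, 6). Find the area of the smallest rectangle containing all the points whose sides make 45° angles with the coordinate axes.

In coordinates u = x + y, v = x − y the rectangle is axis-aligned; the map (x,y)→(u,v) scales areas by 2.
u-values: -14, -6, 11, 5; range = 11 − (-14) = 25.
v-values: 2, 10, 7, -7; range = 10 − (-7) = 17.
Area = (25 × 17) / 2 = 212.5.

212.5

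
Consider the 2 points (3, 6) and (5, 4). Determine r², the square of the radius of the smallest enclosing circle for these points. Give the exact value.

2

The smallest circle enclosing two points has them as diameter endpoints.
Centre = midpoint = (4, 5); r² = |(3, 6)−(5, 4)|²/4 = 8/4 = 2.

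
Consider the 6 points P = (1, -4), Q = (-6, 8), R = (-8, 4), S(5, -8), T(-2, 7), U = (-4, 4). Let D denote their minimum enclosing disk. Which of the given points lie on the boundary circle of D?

A smallest enclosing disk is always determined by at most three of the input points on its boundary.
The farthest pair is Q–S with squared distance 377. The circle on this segment as diameter has centre (-0.5, 0) and r² = 377/4 = 94.25.
Check P: distance² to centre = 18.25 ≤ 94.25, so it lies inside.
All remaining points lie in this disk, and no smaller disk contains both endpoints, so this is the minimum enclosing circle.
The points at distance exactly r from the centre are Q, S — 2 points.

Q, S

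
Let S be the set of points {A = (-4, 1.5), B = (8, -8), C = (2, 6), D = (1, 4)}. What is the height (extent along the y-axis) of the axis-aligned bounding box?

14

max y = 6, min y = -8, so height = 14.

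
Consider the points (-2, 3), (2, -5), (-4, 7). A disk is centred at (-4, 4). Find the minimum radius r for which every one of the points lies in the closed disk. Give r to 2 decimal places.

The required radius is the distance from (-4, 4) to the farthest point.
Squared distances: 5, 117, 9.
Maximum is 117, attained at (2, -5).
r = √117 ≈ 10.82.

10.82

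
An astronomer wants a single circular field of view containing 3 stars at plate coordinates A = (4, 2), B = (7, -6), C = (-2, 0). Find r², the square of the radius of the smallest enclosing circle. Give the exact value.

29.25

Side lengths²: AB² = 73, AC² = 40, BC² = 117.
Since BC² = 117 ≥ 73 + 40 = 113, the angle opposite BC is not acute, so the smallest enclosing circle has BC as diameter.
Centre = midpoint of BC = (2.5, -3), r² = 117/4 = 29.25.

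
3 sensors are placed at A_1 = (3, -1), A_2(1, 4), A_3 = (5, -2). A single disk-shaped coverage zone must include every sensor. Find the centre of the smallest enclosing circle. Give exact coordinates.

(3, 1)

Side lengths²: A_1A_2² = 29, A_1A_3² = 5, A_2A_3² = 52.
Since A_2A_3² = 52 ≥ 29 + 5 = 34, the angle opposite A_2A_3 is not acute, so the smallest enclosing circle has A_2A_3 as diameter.
Centre = midpoint of A_2A_3 = (3, 1), r² = 52/4 = 13.
Centre = (3, 1).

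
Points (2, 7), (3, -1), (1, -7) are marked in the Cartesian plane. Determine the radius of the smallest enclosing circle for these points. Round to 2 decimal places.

7.02

Call the three points A, B, C in the order given.
Side lengths²: AB² = 65, AC² = 197, BC² = 40.
Since AC² = 197 ≥ 65 + 40 = 105, the angle opposite AC is not acute, so the smallest enclosing circle has AC as diameter.
Centre = midpoint of AC = (1.5, 0), r² = 197/4 = 49.25.
r = √(49.25) ≈ 7.02.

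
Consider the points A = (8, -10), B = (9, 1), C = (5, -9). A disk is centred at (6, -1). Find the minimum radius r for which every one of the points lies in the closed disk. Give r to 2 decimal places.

9.22

The required radius is the distance from (6, -1) to the farthest point.
Squared distances: 85, 13, 65.
Maximum is 85, attained at A.
r = √85 ≈ 9.22.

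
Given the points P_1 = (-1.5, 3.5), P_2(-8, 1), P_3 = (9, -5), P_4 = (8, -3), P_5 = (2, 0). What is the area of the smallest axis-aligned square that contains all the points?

The bounding box has width 17 and height 8.5.
An axis-aligned square enclosing the set must have side ≥ max(width, height).
So the minimum side is max(17, 8.5) = 17.
Area = 17² = 289.

289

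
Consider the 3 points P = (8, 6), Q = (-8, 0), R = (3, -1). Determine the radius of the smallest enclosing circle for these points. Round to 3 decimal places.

Side lengths²: PQ² = 292, PR² = 74, QR² = 122.
Since PQ² = 292 ≥ 122 + 74 = 196, the angle opposite PQ is not acute, so the smallest enclosing circle has PQ as diameter.
Centre = midpoint of PQ = (0, 3), r² = 292/4 = 73.
r = √73 ≈ 8.544.

8.544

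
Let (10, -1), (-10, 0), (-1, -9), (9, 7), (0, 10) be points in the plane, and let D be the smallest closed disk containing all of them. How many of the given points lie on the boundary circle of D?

The minimum enclosing circle of a finite set is fixed by two of the points (as a diameter) or three (as a circumcircle).
The minimum enclosing circle is determined by three boundary points: (-10, 0), (-1, -9), (9, 7).
Their circumcentre is (4/13, 17/13) with r² = 18245/169.
The farthest remaining point (10, -1) is at distance² 16776/169 ≤ 18245/169.
The points at distance exactly r from the centre are (-10, 0), (-1, -9), (9, 7) — 3 points.

3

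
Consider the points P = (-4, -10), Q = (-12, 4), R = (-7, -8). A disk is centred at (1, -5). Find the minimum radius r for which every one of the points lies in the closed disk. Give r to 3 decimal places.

15.811

The required radius is the distance from (1, -5) to the farthest point.
Squared distances: 50, 250, 73.
Maximum is 250, attained at Q.
r = √250 ≈ 15.811.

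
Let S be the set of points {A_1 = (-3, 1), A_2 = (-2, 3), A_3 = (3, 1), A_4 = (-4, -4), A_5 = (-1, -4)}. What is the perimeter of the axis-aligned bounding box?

28

Width = max x − min x = 3 − (-4) = 7.
Height = max y − min y = 3 − (-4) = 7.
Perimeter = 2(7 + 7) = 28.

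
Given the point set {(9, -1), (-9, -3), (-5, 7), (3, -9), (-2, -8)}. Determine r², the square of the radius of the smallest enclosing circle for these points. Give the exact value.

The minimum enclosing circle of a finite set is fixed by two of the points (as a diameter) or three (as a circumcircle).
The minimum enclosing circle is determined by three boundary points: (9, -1), (-9, -3), (-5, 7).
Their circumcentre is (-6/43, -32/43) with r² = 154570/1849.
The farthest remaining point (3, -9) is at distance² 144250/1849 ≤ 154570/1849.

154570/1849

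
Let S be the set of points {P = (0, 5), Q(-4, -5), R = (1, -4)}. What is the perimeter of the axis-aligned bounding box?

30

Width = max x − min x = 1 − (-4) = 5.
Height = max y − min y = 5 − (-5) = 10.
Perimeter = 2(5 + 10) = 30.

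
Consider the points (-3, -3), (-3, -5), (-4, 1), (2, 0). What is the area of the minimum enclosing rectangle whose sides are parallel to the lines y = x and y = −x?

35

In coordinates u = x + y, v = x − y the rectangle is axis-aligned; the map (x,y)→(u,v) scales areas by 2.
u-values: -6, -8, -3, 2; range = 2 − (-8) = 10.
v-values: 0, 2, -5, 2; range = 2 − (-5) = 7.
Area = (10 × 7) / 2 = 35.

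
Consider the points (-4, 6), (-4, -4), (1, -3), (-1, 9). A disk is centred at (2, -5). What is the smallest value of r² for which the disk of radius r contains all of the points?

205

The required radius is the distance from (2, -5) to the farthest point.
Squared distances: 157, 37, 5, 205.
Maximum is 205, attained at (-1, 9).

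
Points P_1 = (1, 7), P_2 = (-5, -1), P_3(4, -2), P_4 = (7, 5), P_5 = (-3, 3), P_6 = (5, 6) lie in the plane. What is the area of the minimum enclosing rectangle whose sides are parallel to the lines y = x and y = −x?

108

In coordinates u = x + y, v = x − y the rectangle is axis-aligned; the map (x,y)→(u,v) scales areas by 2.
u-values: 8, -6, 2, 12, 0, 11; range = 12 − (-6) = 18.
v-values: -6, -4, 6, 2, -6, -1; range = 6 − (-6) = 12.
Area = (18 × 12) / 2 = 108.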